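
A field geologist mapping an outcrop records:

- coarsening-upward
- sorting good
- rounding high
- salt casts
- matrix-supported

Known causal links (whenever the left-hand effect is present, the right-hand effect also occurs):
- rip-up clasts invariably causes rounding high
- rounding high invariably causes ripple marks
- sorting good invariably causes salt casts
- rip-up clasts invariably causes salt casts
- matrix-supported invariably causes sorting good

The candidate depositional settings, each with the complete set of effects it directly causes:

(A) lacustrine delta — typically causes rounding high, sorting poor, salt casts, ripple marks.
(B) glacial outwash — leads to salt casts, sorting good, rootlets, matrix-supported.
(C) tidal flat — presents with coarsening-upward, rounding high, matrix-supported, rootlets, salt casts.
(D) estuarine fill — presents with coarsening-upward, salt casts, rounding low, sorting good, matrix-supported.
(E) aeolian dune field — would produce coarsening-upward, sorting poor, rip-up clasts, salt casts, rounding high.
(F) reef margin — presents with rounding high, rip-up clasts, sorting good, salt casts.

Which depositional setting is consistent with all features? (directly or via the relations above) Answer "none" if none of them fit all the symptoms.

C

Testing each hypothesis:
(A) lacustrine delta — coarsening-upward miss; sorting good miss; rounding high match; salt casts match; matrix-supported miss
(B) glacial outwash — does not account for coarsening-upward, rounding high
(C) tidal flat — coarsening-upward match; sorting good match (via matrix-supported → sorting good); rounding high match; salt casts match; matrix-supported match
(D) estuarine fill — coarsening-upward match; sorting good match; rounding high miss; salt casts match; matrix-supported match
(E) aeolian dune field — coarsening-upward match; sorting good miss; rounding high match; salt casts match; matrix-supported miss
(F) reef margin — does not account for coarsening-upward, matrix-supported
(C) alone accounts for all the evidence.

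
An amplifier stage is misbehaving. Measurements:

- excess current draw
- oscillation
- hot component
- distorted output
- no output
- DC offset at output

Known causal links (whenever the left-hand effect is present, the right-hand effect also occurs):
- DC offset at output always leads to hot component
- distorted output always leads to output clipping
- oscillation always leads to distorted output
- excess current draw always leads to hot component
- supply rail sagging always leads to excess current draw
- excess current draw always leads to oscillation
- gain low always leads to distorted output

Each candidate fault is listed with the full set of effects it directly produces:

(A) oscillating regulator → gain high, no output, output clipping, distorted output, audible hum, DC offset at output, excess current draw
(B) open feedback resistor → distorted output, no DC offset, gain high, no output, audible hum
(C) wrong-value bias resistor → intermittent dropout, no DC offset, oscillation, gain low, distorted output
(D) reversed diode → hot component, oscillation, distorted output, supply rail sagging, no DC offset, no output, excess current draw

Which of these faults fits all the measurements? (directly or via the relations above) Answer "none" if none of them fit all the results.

For each candidate, compare predicted effects to what was observed:
(A) oscillating regulator — excess current draw +; oscillation + (through excess current draw → oscillation); hot component + (through DC offset at output → hot component); distorted output +; no output +; DC offset at output +
(B) open feedback resistor — fails on excess current draw, oscillation, hot component, DC offset at output (predicts no DC offset, not DC offset at output)
(C) wrong-value bias resistor — excess current draw -; oscillation +; hot component -; distorted output +; no output -; DC offset at output -
(D) reversed diode — excess current draw +; oscillation +; hot component +; distorted output +; no output +; DC offset at output -
Only (A) is consistent with every observation.

A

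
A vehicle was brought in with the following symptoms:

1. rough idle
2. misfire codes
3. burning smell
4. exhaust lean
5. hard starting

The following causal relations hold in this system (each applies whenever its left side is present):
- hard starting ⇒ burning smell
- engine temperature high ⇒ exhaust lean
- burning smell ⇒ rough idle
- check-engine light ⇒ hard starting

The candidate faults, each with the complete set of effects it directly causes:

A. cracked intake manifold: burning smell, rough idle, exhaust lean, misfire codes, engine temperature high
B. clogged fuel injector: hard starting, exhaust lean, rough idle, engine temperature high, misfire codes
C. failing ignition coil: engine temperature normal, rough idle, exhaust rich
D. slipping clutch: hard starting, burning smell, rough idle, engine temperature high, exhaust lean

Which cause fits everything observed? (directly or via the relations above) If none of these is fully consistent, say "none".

B

For each candidate, compare predicted effects to what was observed:
(A) cracked intake manifold — does not account for hard starting
(B) clogged fuel injector — rough idle match; misfire codes match; burning smell match (through hard starting → burning smell); exhaust lean match; hard starting match
(C) failing ignition coil — rough idle match; misfire codes miss; burning smell miss; exhaust lean miss; hard starting miss
(D) slipping clutch — does not account for misfire codes
Only (B) is consistent with every observation.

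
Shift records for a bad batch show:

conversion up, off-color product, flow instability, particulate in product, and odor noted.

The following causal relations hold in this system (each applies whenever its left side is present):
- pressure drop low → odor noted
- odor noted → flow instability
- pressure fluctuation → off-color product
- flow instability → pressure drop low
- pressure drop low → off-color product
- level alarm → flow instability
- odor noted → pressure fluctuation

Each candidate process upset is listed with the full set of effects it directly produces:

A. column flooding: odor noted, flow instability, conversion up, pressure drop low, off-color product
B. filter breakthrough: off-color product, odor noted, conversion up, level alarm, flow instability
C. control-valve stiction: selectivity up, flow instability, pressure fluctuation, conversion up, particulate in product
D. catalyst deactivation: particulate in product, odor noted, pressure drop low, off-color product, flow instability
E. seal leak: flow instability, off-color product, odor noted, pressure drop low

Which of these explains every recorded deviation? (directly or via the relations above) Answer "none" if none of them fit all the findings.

C

For each candidate, compare predicted effects to what was observed:
(A) column flooding — does not account for particulate in product
(B) filter breakthrough — does not account for particulate in product
(C) control-valve stiction — conversion up match; off-color product match (through pressure fluctuation → off-color product); flow instability match; particulate in product match; odor noted match (through flow instability → pressure drop low → odor noted)
(D) catalyst deactivation — conversion up miss; off-color product match; flow instability match; particulate in product match; odor noted match
(E) seal leak — does not account for conversion up, particulate in product
Only (C) is consistent with every observation.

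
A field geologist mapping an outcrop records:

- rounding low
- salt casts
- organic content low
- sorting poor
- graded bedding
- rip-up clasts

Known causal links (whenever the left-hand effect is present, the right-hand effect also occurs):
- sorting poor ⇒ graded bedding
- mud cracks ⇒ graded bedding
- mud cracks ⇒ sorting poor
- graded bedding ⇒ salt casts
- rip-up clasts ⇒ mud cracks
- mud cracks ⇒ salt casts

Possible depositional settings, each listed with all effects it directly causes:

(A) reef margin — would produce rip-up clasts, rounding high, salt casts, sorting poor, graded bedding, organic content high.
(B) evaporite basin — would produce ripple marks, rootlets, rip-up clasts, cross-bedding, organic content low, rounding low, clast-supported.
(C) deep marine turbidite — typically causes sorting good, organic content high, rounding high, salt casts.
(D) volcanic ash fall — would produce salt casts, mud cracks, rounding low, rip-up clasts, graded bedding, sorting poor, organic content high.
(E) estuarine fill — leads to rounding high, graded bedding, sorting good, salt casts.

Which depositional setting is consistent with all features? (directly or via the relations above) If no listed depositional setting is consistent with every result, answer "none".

B

Checking each candidate against the observations:
(A) reef margin — fails on rounding low, organic content low (predicts rounding high, not rounding low; predicts organic content high, not organic content low)
(B) evaporite basin — accounts for every observation (salt casts through rip-up clasts → mud cracks → salt casts)
(C) deep marine turbidite — fails on rounding low, organic content low, sorting poor, graded bedding, rip-up clasts (predicts rounding high, not rounding low; predicts organic content high, not organic content low; predicts sorting good, not sorting poor)
(D) volcanic ash fall — rounding low ✓; salt casts ✓; organic content low ✗; sorting poor ✓; graded bedding ✓; rip-up clasts ✓
(E) estuarine fill — fails on rounding low, organic content low, sorting poor, rip-up clasts (predicts rounding high, not rounding low; predicts sorting good, not sorting poor)
(B) is the only candidate with no mismatches.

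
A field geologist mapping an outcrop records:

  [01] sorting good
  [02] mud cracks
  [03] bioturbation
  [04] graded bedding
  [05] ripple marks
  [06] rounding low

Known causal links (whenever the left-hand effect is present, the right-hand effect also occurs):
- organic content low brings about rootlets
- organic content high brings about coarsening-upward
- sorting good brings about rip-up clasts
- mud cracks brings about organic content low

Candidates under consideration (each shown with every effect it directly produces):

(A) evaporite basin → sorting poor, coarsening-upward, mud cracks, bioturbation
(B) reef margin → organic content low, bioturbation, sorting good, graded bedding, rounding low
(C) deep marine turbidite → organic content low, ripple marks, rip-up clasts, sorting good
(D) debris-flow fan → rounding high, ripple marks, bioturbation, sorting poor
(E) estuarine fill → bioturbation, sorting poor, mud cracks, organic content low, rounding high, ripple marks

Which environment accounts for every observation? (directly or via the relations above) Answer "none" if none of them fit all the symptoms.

none

Testing each hypothesis:
(A) evaporite basin — sorting good miss; mud cracks match; bioturbation match; graded bedding miss; ripple marks miss; rounding low miss
(B) reef margin — does not account for mud cracks, ripple marks
(C) deep marine turbidite — sorting good match; mud cracks miss; bioturbation miss; graded bedding miss; ripple marks match; rounding low miss
(D) debris-flow fan — fails on sorting good, mud cracks, graded bedding, rounding low (predicts sorting poor, not sorting good; predicts rounding high, not rounding low)
(E) estuarine fill — sorting good miss; mud cracks match; bioturbation match; graded bedding miss; ripple marks match; rounding low miss
None of the listed candidates fits everything.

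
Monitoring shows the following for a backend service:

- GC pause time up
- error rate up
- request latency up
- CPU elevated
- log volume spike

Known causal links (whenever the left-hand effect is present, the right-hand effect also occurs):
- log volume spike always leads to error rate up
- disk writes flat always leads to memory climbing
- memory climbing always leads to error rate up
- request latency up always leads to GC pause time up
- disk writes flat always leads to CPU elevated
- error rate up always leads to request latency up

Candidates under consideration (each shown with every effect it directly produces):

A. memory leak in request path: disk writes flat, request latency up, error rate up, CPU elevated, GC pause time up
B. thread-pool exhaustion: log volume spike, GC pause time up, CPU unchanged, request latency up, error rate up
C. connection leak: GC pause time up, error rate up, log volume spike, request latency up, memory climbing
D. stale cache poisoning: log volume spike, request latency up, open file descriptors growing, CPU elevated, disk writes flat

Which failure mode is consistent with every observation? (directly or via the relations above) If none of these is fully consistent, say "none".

D

Testing each hypothesis:
(A) memory leak in request path — GC pause time up yes; error rate up yes; request latency up yes; CPU elevated yes; log volume spike NO
(B) thread-pool exhaustion — fails on CPU elevated (predicts CPU unchanged, not CPU elevated)
(C) connection leak — GC pause time up yes; error rate up yes; request latency up yes; CPU elevated NO; log volume spike yes
(D) stale cache poisoning — GC pause time up yes (through request latency up → GC pause time up); error rate up yes (through log volume spike → error rate up); request latency up yes; CPU elevated yes; log volume spike yes
(D) alone accounts for all the evidence.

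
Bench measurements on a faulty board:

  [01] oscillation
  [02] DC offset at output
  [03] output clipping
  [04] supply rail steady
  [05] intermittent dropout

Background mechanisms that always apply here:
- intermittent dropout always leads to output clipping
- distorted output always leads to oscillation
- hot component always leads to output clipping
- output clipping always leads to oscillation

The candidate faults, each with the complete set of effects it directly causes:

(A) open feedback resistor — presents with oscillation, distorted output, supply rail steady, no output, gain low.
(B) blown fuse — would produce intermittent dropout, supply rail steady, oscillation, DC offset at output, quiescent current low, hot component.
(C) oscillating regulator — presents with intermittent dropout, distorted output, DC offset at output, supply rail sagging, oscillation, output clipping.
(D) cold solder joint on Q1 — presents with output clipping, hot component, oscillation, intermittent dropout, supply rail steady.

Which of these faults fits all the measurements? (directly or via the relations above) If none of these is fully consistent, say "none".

B

Checking each candidate against the observations:
(A) open feedback resistor — does not account for DC offset at output, output clipping, intermittent dropout
(B) blown fuse — oscillation ✓; DC offset at output ✓; output clipping ✓ (via intermittent dropout → output clipping); supply rail steady ✓; intermittent dropout ✓
(C) oscillating regulator — oscillation ✓; DC offset at output ✓; output clipping ✓; supply rail steady ✗; intermittent dropout ✓
(D) cold solder joint on Q1 — does not account for DC offset at output
(B) alone accounts for all the evidence.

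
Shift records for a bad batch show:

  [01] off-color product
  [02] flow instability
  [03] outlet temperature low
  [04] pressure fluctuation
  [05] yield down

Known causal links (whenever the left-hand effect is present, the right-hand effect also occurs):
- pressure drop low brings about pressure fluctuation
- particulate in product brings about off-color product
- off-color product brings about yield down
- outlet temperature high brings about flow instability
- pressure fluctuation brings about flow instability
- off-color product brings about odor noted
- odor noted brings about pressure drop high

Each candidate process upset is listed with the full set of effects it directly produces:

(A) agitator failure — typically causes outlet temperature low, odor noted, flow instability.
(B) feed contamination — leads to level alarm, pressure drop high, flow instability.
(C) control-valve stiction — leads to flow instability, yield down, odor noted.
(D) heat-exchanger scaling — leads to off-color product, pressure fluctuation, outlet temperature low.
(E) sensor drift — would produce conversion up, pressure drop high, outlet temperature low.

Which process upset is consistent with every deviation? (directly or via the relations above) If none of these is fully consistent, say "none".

For each candidate, compare predicted effects to what was observed:
(A) agitator failure — does not account for off-color product, pressure fluctuation, yield down
(B) feed contamination — off-color product miss; flow instability match; outlet temperature low miss; pressure fluctuation miss; yield down miss
(C) control-valve stiction — off-color product miss; flow instability match; outlet temperature low miss; pressure fluctuation miss; yield down match
(D) heat-exchanger scaling — accounts for every observation (flow instability through pressure fluctuation → flow instability)
(E) sensor drift — off-color product miss; flow instability miss; outlet temperature low match; pressure fluctuation miss; yield down miss
(D) alone accounts for all the evidence.

D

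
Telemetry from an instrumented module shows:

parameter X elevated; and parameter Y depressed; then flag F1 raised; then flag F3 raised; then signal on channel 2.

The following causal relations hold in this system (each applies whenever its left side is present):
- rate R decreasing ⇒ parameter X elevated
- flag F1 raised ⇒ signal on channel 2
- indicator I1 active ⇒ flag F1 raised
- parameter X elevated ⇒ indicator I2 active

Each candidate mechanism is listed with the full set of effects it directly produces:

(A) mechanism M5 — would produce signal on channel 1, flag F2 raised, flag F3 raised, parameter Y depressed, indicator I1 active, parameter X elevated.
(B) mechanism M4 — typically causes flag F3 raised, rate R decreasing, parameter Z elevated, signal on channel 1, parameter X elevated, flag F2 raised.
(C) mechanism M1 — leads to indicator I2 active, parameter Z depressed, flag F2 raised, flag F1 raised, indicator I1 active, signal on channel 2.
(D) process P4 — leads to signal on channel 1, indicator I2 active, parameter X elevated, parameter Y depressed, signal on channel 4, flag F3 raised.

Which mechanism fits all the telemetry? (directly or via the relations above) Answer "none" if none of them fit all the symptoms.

Per-candidate check:
(A) mechanism M5 — accounts for every observation (flag F1 raised through indicator I1 active → flag F1 raised)
(B) mechanism M4 — does not account for parameter Y depressed, flag F1 raised, signal on channel 2
(C) mechanism M1 — does not account for parameter X elevated, parameter Y depressed, flag F3 raised
(D) process P4 — parameter X elevated yes; parameter Y depressed yes; flag F1 raised NO; flag F3 raised yes; signal on channel 2 NO
(A) is the only candidate with no mismatches.

A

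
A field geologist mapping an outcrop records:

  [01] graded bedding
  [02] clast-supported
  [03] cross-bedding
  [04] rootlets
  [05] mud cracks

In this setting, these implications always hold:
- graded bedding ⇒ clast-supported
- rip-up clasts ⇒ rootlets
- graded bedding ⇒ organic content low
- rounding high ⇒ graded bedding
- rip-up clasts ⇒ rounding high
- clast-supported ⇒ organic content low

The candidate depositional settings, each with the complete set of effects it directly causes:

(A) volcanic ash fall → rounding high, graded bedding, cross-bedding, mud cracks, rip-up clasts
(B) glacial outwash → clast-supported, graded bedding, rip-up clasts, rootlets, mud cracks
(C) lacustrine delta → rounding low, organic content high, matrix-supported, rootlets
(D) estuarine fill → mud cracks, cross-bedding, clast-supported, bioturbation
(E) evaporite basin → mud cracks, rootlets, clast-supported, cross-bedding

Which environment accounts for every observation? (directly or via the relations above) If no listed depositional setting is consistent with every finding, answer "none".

A

For each candidate, compare predicted effects to what was observed:
(A) volcanic ash fall — graded bedding +; clast-supported + (by graded bedding → clast-supported); cross-bedding +; rootlets + (by rip-up clasts → rootlets); mud cracks +
(B) glacial outwash — does not account for cross-bedding
(C) lacustrine delta — graded bedding -; clast-supported -; cross-bedding -; rootlets +; mud cracks -
(D) estuarine fill — does not account for graded bedding, rootlets
(E) evaporite basin — graded bedding -; clast-supported +; cross-bedding +; rootlets +; mud cracks +
Only (A) is consistent with every observation.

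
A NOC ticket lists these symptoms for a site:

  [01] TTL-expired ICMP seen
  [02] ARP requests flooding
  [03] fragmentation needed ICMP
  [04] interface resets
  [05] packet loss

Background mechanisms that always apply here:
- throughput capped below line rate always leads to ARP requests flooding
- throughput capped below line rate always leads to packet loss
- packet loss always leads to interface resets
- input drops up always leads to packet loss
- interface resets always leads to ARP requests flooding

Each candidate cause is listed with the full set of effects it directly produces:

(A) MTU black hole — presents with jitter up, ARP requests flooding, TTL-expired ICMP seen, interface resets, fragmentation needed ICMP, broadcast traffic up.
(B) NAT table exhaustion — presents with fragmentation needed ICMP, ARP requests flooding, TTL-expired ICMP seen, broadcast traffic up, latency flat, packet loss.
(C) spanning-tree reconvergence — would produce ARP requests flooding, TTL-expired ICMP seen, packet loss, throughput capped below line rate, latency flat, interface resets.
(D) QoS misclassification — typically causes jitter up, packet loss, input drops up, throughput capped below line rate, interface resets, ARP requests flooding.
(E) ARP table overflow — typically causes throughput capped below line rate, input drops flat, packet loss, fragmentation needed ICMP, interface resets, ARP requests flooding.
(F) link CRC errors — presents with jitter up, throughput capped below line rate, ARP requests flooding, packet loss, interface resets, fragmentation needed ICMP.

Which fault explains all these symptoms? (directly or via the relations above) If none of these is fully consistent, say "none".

Testing each hypothesis:
(A) MTU black hole — does not account for packet loss
(B) NAT table exhaustion — accounts for every observation (interface resets via packet loss → interface resets)
(C) spanning-tree reconvergence — does not account for fragmentation needed ICMP
(D) QoS misclassification — does not account for TTL-expired ICMP seen, fragmentation needed ICMP
(E) ARP table overflow — does not account for TTL-expired ICMP seen
(F) link CRC errors — does not account for TTL-expired ICMP seen
(B) alone accounts for all the evidence.

B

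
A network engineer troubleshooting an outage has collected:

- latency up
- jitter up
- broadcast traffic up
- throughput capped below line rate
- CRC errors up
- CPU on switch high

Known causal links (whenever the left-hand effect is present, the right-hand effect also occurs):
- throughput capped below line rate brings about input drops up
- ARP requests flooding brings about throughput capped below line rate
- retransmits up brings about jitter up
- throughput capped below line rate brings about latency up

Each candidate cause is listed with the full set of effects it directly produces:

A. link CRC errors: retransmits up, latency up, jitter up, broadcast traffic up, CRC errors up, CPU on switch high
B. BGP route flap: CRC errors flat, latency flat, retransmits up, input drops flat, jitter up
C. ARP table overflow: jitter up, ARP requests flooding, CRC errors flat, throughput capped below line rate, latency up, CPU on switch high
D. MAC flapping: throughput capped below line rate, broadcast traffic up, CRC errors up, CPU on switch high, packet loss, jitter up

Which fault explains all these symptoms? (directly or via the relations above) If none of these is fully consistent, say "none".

Checking each candidate against the observations:
(A) link CRC errors — latency up match; jitter up match; broadcast traffic up match; throughput capped below line rate miss; CRC errors up match; CPU on switch high match
(B) BGP route flap — latency up miss; jitter up match; broadcast traffic up miss; throughput capped below line rate miss; CRC errors up miss; CPU on switch high miss
(C) ARP table overflow — latency up match; jitter up match; broadcast traffic up miss; throughput capped below line rate match; CRC errors up miss; CPU on switch high match
(D) MAC flapping — accounts for every observation (latency up by throughput capped below line rate → latency up)
Only (D) is consistent with every observation.

D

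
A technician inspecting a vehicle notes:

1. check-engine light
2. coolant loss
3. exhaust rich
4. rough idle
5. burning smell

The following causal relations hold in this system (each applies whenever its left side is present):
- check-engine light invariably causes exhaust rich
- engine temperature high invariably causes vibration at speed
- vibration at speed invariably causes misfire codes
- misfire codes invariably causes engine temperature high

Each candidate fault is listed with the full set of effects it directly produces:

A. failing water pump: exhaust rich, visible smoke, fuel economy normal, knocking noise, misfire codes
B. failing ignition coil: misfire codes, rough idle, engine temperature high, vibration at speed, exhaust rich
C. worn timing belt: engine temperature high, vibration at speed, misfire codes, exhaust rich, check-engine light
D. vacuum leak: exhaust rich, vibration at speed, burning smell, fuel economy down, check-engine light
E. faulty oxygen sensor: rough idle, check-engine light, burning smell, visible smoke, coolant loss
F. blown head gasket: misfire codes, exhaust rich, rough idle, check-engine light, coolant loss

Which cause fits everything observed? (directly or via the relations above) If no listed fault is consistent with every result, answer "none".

Checking each candidate against the observations:
(A) failing water pump — check-engine light NO; coolant loss NO; exhaust rich yes; rough idle NO; burning smell NO
(B) failing ignition coil — check-engine light NO; coolant loss NO; exhaust rich yes; rough idle yes; burning smell NO
(C) worn timing belt — does not account for coolant loss, rough idle, burning smell
(D) vacuum leak — does not account for coolant loss, rough idle
(E) faulty oxygen sensor — check-engine light yes; coolant loss yes; exhaust rich yes (through check-engine light → exhaust rich); rough idle yes; burning smell yes
(F) blown head gasket — does not account for burning smell
Only (E) is consistent with every observation.

E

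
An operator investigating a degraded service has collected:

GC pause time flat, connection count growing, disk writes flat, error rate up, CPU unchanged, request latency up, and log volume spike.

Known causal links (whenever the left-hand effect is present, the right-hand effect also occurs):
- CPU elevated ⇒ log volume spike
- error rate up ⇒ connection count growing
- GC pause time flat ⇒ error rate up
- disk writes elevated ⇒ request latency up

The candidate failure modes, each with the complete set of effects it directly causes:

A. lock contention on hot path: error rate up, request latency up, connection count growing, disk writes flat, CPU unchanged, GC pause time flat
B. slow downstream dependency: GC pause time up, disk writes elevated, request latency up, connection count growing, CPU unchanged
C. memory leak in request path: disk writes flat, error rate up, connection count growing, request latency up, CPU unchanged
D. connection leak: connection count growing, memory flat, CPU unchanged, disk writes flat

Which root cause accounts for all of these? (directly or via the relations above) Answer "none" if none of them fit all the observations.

For each candidate, compare predicted effects to what was observed:
(A) lock contention on hot path — does not account for log volume spike
(B) slow downstream dependency — fails on GC pause time flat, disk writes flat, error rate up, log volume spike (predicts GC pause time up, not GC pause time flat; predicts disk writes elevated, not disk writes flat)
(C) memory leak in request path — GC pause time flat -; connection count growing +; disk writes flat +; error rate up +; CPU unchanged +; request latency up +; log volume spike -
(D) connection leak — does not account for GC pause time flat, error rate up, request latency up, log volume spike
No candidate is consistent with all observations.

none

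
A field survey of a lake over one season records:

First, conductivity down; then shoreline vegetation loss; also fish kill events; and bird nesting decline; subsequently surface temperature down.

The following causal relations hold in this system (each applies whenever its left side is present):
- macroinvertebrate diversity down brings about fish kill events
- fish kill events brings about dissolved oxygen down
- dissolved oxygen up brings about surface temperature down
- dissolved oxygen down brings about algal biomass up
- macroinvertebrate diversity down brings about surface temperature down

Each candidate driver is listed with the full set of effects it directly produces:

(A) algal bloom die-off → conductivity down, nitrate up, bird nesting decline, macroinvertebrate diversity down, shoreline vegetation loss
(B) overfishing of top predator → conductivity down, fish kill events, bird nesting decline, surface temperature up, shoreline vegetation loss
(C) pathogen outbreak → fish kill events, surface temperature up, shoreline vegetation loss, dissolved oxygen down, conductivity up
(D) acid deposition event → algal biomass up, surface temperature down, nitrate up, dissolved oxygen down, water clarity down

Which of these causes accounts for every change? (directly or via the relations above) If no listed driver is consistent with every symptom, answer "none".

A

Per-candidate check:
(A) algal bloom die-off — conductivity down +; shoreline vegetation loss +; fish kill events + (via macroinvertebrate diversity down → fish kill events); bird nesting decline +; surface temperature down + (via macroinvertebrate diversity down → surface temperature down)
(B) overfishing of top predator — conductivity down +; shoreline vegetation loss +; fish kill events +; bird nesting decline +; surface temperature down -
(C) pathogen outbreak — fails on conductivity down, bird nesting decline, surface temperature down (predicts conductivity up, not conductivity down; predicts surface temperature up, not surface temperature down)
(D) acid deposition event — conductivity down -; shoreline vegetation loss -; fish kill events -; bird nesting decline -; surface temperature down +
(A) alone accounts for all the evidence.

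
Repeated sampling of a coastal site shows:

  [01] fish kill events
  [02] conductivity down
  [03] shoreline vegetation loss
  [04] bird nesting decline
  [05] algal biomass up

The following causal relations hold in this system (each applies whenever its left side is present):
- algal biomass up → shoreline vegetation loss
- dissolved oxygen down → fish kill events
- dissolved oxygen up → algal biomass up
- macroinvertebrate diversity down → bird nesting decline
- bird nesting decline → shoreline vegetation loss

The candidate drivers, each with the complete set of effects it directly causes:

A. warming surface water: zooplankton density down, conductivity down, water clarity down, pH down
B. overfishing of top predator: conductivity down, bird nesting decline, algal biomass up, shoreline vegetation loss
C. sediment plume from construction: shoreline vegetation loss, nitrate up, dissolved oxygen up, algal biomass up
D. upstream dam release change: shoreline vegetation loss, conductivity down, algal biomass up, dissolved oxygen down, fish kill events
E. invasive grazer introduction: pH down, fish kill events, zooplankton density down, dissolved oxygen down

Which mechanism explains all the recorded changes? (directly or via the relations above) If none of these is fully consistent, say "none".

Testing each hypothesis:
(A) warming surface water — does not account for fish kill events, shoreline vegetation loss, bird nesting decline, algal biomass up
(B) overfishing of top predator — does not account for fish kill events
(C) sediment plume from construction — fish kill events NO; conductivity down NO; shoreline vegetation loss yes; bird nesting decline NO; algal biomass up yes
(D) upstream dam release change — does not account for bird nesting decline
(E) invasive grazer introduction — fish kill events yes; conductivity down NO; shoreline vegetation loss NO; bird nesting decline NO; algal biomass up NO
Every candidate fails on at least one observation.

none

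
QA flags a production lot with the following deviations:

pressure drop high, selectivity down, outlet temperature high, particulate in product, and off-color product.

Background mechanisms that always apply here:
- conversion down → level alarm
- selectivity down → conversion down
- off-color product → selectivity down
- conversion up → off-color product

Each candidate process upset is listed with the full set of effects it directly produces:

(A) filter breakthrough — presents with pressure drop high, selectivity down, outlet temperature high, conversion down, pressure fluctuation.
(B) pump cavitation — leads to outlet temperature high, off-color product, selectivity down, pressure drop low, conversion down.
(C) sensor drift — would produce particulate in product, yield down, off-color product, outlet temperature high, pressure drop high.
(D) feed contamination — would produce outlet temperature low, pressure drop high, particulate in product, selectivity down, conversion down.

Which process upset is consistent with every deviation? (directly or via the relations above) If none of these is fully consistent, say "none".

C

Testing each hypothesis:
(A) filter breakthrough — does not account for particulate in product, off-color product
(B) pump cavitation — pressure drop high -; selectivity down +; outlet temperature high +; particulate in product -; off-color product +
(C) sensor drift — pressure drop high +; selectivity down + (through off-color product → selectivity down); outlet temperature high +; particulate in product +; off-color product +
(D) feed contamination — pressure drop high +; selectivity down +; outlet temperature high -; particulate in product +; off-color product -
Only (C) is consistent with every observation.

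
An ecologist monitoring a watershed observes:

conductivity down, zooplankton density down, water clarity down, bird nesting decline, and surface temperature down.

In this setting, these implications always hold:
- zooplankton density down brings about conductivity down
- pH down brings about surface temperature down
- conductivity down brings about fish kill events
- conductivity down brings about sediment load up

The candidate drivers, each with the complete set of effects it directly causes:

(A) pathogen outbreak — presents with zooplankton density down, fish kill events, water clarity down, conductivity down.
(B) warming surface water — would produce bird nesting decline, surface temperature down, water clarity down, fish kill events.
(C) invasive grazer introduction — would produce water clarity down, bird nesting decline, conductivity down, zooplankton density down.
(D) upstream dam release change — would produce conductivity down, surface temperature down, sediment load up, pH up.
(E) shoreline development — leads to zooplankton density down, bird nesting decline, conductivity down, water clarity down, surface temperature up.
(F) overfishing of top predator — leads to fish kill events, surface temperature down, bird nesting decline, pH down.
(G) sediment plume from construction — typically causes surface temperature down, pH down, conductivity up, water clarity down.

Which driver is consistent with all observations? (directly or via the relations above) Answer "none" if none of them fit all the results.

Checking each candidate against the observations:
(A) pathogen outbreak — does not account for bird nesting decline, surface temperature down
(B) warming surface water — conductivity down miss; zooplankton density down miss; water clarity down match; bird nesting decline match; surface temperature down match
(C) invasive grazer introduction — does not account for surface temperature down
(D) upstream dam release change — conductivity down match; zooplankton density down miss; water clarity down miss; bird nesting decline miss; surface temperature down match
(E) shoreline development — fails on surface temperature down (predicts surface temperature up, not surface temperature down)
(F) overfishing of top predator — conductivity down miss; zooplankton density down miss; water clarity down miss; bird nesting decline match; surface temperature down match
(G) sediment plume from construction — fails on conductivity down, zooplankton density down, bird nesting decline (predicts conductivity up, not conductivity down)
No candidate is consistent with all observations.

none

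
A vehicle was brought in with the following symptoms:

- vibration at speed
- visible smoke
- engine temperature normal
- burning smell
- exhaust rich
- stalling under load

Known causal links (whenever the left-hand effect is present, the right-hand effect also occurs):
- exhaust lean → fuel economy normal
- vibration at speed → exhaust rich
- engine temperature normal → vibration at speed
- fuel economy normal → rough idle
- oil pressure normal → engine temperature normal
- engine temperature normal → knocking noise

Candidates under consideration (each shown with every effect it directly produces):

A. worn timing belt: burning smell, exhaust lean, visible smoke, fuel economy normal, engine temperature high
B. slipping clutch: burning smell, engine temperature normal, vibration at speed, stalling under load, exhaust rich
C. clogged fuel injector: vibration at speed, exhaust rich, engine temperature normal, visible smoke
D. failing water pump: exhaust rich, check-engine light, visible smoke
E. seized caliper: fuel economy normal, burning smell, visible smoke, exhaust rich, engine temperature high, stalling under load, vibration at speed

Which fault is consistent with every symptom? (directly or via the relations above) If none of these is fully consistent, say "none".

none

Checking each candidate against the observations:
(A) worn timing belt — fails on vibration at speed, engine temperature normal, exhaust rich, stalling under load (predicts engine temperature high, not engine temperature normal; predicts exhaust lean, not exhaust rich)
(B) slipping clutch — vibration at speed +; visible smoke -; engine temperature normal +; burning smell +; exhaust rich +; stalling under load +
(C) clogged fuel injector — does not account for burning smell, stalling under load
(D) failing water pump — vibration at speed -; visible smoke +; engine temperature normal -; burning smell -; exhaust rich +; stalling under load -
(E) seized caliper — vibration at speed +; visible smoke +; engine temperature normal -; burning smell +; exhaust rich +; stalling under load +
No candidate is consistent with all observations.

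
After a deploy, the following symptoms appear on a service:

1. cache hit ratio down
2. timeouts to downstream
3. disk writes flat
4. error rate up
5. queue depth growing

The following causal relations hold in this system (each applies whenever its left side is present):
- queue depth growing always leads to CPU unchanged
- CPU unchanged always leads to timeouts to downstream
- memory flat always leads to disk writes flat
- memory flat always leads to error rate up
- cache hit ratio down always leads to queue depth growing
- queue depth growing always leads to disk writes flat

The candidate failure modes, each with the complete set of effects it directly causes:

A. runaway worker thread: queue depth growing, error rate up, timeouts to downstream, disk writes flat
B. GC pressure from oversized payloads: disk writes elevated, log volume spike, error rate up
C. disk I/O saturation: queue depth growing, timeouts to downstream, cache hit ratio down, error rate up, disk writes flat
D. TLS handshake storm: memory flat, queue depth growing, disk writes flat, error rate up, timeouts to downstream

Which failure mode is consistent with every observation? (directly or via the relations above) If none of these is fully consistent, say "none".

C

Checking each candidate against the observations:
(A) runaway worker thread — cache hit ratio down -; timeouts to downstream +; disk writes flat +; error rate up +; queue depth growing +
(B) GC pressure from oversized payloads — cache hit ratio down -; timeouts to downstream -; disk writes flat -; error rate up +; queue depth growing -
(C) disk I/O saturation — cache hit ratio down +; timeouts to downstream +; disk writes flat +; error rate up +; queue depth growing +
(D) TLS handshake storm — cache hit ratio down -; timeouts to downstream +; disk writes flat +; error rate up +; queue depth growing +
(C) is the only candidate with no mismatches.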